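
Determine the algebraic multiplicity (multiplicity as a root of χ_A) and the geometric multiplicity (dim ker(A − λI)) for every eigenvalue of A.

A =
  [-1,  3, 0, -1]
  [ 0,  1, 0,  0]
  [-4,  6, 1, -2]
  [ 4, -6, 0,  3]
λ = 1: alg = 4, geom = 3

Step 1 — factor the characteristic polynomial to read off the algebraic multiplicities:
  χ_A(x) = (x - 1)^4

Step 2 — compute geometric multiplicities via the rank-nullity identity g(λ) = n − rank(A − λI):
  rank(A − (1)·I) = 1, so dim ker(A − (1)·I) = n − 1 = 3

Summary:
  λ = 1: algebraic multiplicity = 4, geometric multiplicity = 3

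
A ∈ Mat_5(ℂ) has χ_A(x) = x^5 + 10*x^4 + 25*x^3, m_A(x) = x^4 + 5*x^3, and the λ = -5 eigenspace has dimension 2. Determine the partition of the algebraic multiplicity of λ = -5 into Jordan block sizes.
Block sizes for λ = -5: [1, 1]

Step 1 — from the characteristic polynomial, algebraic multiplicity of λ = -5 is 2. From dim ker(A − (-5)·I) = 2, there are exactly 2 Jordan blocks for λ = -5.
Step 2 — from the minimal polynomial, the factor (x + 5) tells us the largest block for λ = -5 has size 1.
Step 3 — with total size 2, 2 blocks, and largest block 1, the block sizes (in nonincreasing order) are [1, 1].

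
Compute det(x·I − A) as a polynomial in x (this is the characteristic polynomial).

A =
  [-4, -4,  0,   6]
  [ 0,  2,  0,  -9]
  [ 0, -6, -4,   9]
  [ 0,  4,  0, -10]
x^4 + 16*x^3 + 96*x^2 + 256*x + 256

Expanding det(x·I − A) (e.g. by cofactor expansion or by noting that A is similar to its Jordan form J, which has the same characteristic polynomial as A) gives
  χ_A(x) = x^4 + 16*x^3 + 96*x^2 + 256*x + 256
which factors as (x + 4)^4. The eigenvalues (with algebraic multiplicities) are λ = -4 with multiplicity 4.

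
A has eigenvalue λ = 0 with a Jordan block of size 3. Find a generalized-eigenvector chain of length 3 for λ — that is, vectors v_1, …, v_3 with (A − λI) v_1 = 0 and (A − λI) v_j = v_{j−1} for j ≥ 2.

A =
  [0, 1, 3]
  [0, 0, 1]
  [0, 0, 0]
A Jordan chain for λ = 0 of length 3:
v_1 = (1, 0, 0)ᵀ
v_2 = (3, 1, 0)ᵀ
v_3 = (0, 0, 1)ᵀ

Let N = A − (0)·I. We want v_3 with N^3 v_3 = 0 but N^2 v_3 ≠ 0; then v_{j-1} := N · v_j for j = 3, …, 2.

Pick v_3 = (0, 0, 1)ᵀ.
Then v_2 = N · v_3 = (3, 1, 0)ᵀ.
Then v_1 = N · v_2 = (1, 0, 0)ᵀ.

Sanity check: (A − (0)·I) v_1 = (0, 0, 0)ᵀ = 0. ✓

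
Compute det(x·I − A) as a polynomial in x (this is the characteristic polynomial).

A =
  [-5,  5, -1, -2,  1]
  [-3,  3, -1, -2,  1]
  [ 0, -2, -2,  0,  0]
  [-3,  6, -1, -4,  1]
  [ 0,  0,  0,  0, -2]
x^5 + 10*x^4 + 40*x^3 + 80*x^2 + 80*x + 32

Expanding det(x·I − A) (e.g. by cofactor expansion or by noting that A is similar to its Jordan form J, which has the same characteristic polynomial as A) gives
  χ_A(x) = x^5 + 10*x^4 + 40*x^3 + 80*x^2 + 80*x + 32
which factors as (x + 2)^5. The eigenvalues (with algebraic multiplicities) are λ = -2 with multiplicity 5.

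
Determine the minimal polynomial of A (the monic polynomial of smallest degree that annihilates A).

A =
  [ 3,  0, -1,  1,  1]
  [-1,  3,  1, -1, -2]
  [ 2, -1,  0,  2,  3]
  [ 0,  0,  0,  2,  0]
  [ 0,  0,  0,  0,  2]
x^3 - 6*x^2 + 12*x - 8

The characteristic polynomial is χ_A(x) = (x - 2)^5, so the eigenvalues are known. The minimal polynomial is
  m_A(x) = Π_λ (x − λ)^{k_λ}
where k_λ is the size of the *largest* Jordan block for λ (equivalently, the smallest k with (A − λI)^k v = 0 for every generalised eigenvector v of λ).

  λ = 2: largest Jordan block has size 3, contributing (x − 2)^3

So m_A(x) = (x - 2)^3 = x^3 - 6*x^2 + 12*x - 8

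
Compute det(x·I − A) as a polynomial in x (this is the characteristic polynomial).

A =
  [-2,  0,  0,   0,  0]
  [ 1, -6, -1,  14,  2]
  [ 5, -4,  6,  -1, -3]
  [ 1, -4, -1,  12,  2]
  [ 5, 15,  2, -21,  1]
x^5 - 11*x^4 + 19*x^3 + 115*x^2 - 200*x - 500

Expanding det(x·I − A) (e.g. by cofactor expansion or by noting that A is similar to its Jordan form J, which has the same characteristic polynomial as A) gives
  χ_A(x) = x^5 - 11*x^4 + 19*x^3 + 115*x^2 - 200*x - 500
which factors as (x - 5)^3*(x + 2)^2. The eigenvalues (with algebraic multiplicities) are λ = -2 with multiplicity 2, λ = 5 with multiplicity 3.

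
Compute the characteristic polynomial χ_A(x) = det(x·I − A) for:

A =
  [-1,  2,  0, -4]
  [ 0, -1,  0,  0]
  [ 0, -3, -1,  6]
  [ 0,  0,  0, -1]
x^4 + 4*x^3 + 6*x^2 + 4*x + 1

Expanding det(x·I − A) (e.g. by cofactor expansion or by noting that A is similar to its Jordan form J, which has the same characteristic polynomial as A) gives
  χ_A(x) = x^4 + 4*x^3 + 6*x^2 + 4*x + 1
which factors as (x + 1)^4. The eigenvalues (with algebraic multiplicities) are λ = -1 with multiplicity 4.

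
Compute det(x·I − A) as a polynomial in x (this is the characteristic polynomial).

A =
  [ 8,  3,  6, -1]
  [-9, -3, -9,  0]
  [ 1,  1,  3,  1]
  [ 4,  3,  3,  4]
x^4 - 12*x^3 + 54*x^2 - 108*x + 81

Expanding det(x·I − A) (e.g. by cofactor expansion or by noting that A is similar to its Jordan form J, which has the same characteristic polynomial as A) gives
  χ_A(x) = x^4 - 12*x^3 + 54*x^2 - 108*x + 81
which factors as (x - 3)^4. The eigenvalues (with algebraic multiplicities) are λ = 3 with multiplicity 4.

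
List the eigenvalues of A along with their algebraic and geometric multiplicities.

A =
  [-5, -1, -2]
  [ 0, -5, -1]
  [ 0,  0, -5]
λ = -5: alg = 3, geom = 1

Step 1 — factor the characteristic polynomial to read off the algebraic multiplicities:
  χ_A(x) = (x + 5)^3

Step 2 — compute geometric multiplicities via the rank-nullity identity g(λ) = n − rank(A − λI):
  rank(A − (-5)·I) = 2, so dim ker(A − (-5)·I) = n − 2 = 1

Summary:
  λ = -5: algebraic multiplicity = 3, geometric multiplicity = 1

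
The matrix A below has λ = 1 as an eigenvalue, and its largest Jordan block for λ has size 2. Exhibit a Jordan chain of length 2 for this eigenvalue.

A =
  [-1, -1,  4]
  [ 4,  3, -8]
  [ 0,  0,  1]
A Jordan chain for λ = 1 of length 2:
v_1 = (-2, 4, 0)ᵀ
v_2 = (1, 0, 0)ᵀ

Let N = A − (1)·I. We want v_2 with N^2 v_2 = 0 but N^1 v_2 ≠ 0; then v_{j-1} := N · v_j for j = 2, …, 2.

Pick v_2 = (1, 0, 0)ᵀ.
Then v_1 = N · v_2 = (-2, 4, 0)ᵀ.

Sanity check: (A − (1)·I) v_1 = (0, 0, 0)ᵀ = 0. ✓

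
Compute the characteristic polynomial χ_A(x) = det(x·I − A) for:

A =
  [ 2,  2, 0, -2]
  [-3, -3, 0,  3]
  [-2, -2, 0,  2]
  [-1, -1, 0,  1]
x^4

Expanding det(x·I − A) (e.g. by cofactor expansion or by noting that A is similar to its Jordan form J, which has the same characteristic polynomial as A) gives
  χ_A(x) = x^4
which factors as x^4. The eigenvalues (with algebraic multiplicities) are λ = 0 with multiplicity 4.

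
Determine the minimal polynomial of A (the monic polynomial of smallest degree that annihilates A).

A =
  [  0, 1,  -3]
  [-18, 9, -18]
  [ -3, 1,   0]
x^2 - 6*x + 9

The characteristic polynomial is χ_A(x) = (x - 3)^3, so the eigenvalues are known. The minimal polynomial is
  m_A(x) = Π_λ (x − λ)^{k_λ}
where k_λ is the size of the *largest* Jordan block for λ (equivalently, the smallest k with (A − λI)^k v = 0 for every generalised eigenvector v of λ).

  λ = 3: largest Jordan block has size 2, contributing (x − 3)^2

So m_A(x) = (x - 3)^2 = x^2 - 6*x + 9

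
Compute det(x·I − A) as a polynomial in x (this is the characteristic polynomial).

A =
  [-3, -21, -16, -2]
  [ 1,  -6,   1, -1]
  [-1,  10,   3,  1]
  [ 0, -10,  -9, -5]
x^4 + 11*x^3 + 15*x^2 - 175*x - 500

Expanding det(x·I − A) (e.g. by cofactor expansion or by noting that A is similar to its Jordan form J, which has the same characteristic polynomial as A) gives
  χ_A(x) = x^4 + 11*x^3 + 15*x^2 - 175*x - 500
which factors as (x - 4)*(x + 5)^3. The eigenvalues (with algebraic multiplicities) are λ = -5 with multiplicity 3, λ = 4 with multiplicity 1.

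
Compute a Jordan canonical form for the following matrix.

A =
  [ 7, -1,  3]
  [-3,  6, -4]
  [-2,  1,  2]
J_3(5)

The characteristic polynomial is
  det(x·I − A) = x^3 - 15*x^2 + 75*x - 125 = (x - 5)^3

Eigenvalues and multiplicities (the geometric multiplicity of λ is n − rank(A − λI), which equals the number of Jordan blocks for λ):
  λ = 5: algebraic multiplicity = 3, geometric multiplicity = 1

Determining the block sizes for each eigenvalue:
  λ = 5: one block (gm = 1), so the single block has size am = 3 → block sizes [3]

Assembling the blocks gives a Jordan form
J =
  [5, 1, 0]
  [0, 5, 1]
  [0, 0, 5]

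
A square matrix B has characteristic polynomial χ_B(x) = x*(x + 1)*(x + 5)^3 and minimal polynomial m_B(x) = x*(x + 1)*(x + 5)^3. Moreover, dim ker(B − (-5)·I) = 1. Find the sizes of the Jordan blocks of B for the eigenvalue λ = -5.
Block sizes for λ = -5: [3]

Step 1 — from the characteristic polynomial, algebraic multiplicity of λ = -5 is 3. From dim ker(B − (-5)·I) = 1, there are exactly 1 Jordan blocks for λ = -5.
Step 2 — from the minimal polynomial, the factor (x + 5)^3 tells us the largest block for λ = -5 has size 3.
Step 3 — with total size 3, 1 blocks, and largest block 3, the block sizes (in nonincreasing order) are [3].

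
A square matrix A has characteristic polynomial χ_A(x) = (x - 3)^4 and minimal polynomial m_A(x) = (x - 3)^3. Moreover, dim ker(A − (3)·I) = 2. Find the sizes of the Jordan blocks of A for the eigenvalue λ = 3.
Block sizes for λ = 3: [3, 1]

Step 1 — from the characteristic polynomial, algebraic multiplicity of λ = 3 is 4. From dim ker(A − (3)·I) = 2, there are exactly 2 Jordan blocks for λ = 3.
Step 2 — from the minimal polynomial, the factor (x − 3)^3 tells us the largest block for λ = 3 has size 3.
Step 3 — with total size 4, 2 blocks, and largest block 3, the block sizes (in nonincreasing order) are [3, 1].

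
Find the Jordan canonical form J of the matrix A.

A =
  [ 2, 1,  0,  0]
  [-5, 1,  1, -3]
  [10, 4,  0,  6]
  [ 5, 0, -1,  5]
J_3(2) ⊕ J_1(2)

The characteristic polynomial is
  det(x·I − A) = x^4 - 8*x^3 + 24*x^2 - 32*x + 16 = (x - 2)^4

Eigenvalues and multiplicities (the geometric multiplicity of λ is n − rank(A − λI), which equals the number of Jordan blocks for λ):
  λ = 2: algebraic multiplicity = 4, geometric multiplicity = 2

Determining the block sizes for each eigenvalue:
  λ = 2: with am = 4 and gm = 2, the partition is not yet determined (e.g. several partitions of 4 into 2 parts exist). Let N = A − (2)·I. Computing rank(N^1) = 2, rank(N^2) = 1, rank(N^3) = 0; the number of blocks of size ≥ j is rank(N^{j−1}) − rank(N^j), giving [2, 1, 1]. So we have 1 block(s) of size 3, 1 block(s) of size 1 → block sizes [3, 1]

Assembling the blocks gives a Jordan form
J =
  [2, 1, 0, 0]
  [0, 2, 1, 0]
  [0, 0, 2, 0]
  [0, 0, 0, 2]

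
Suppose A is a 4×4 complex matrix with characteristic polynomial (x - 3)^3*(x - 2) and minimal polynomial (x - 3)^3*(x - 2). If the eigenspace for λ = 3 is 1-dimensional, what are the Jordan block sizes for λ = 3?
Block sizes for λ = 3: [3]

Step 1 — from the characteristic polynomial, algebraic multiplicity of λ = 3 is 3. From dim ker(A − (3)·I) = 1, there are exactly 1 Jordan blocks for λ = 3.
Step 2 — from the minimal polynomial, the factor (x − 3)^3 tells us the largest block for λ = 3 has size 3.
Step 3 — with total size 3, 1 blocks, and largest block 3, the block sizes (in nonincreasing order) are [3].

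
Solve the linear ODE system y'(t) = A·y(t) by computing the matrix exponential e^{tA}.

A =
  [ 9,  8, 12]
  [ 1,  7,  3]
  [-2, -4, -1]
e^{tA} =
  [4*t*exp(5*t) + exp(5*t), 8*t*exp(5*t), 12*t*exp(5*t)]
  [t*exp(5*t), 2*t*exp(5*t) + exp(5*t), 3*t*exp(5*t)]
  [-2*t*exp(5*t), -4*t*exp(5*t), -6*t*exp(5*t) + exp(5*t)]

Strategy: write A = P · J · P⁻¹ where J is a Jordan canonical form, so e^{tA} = P · e^{tJ} · P⁻¹, and e^{tJ} can be computed block-by-block.

A has Jordan form
J =
  [5, 1, 0]
  [0, 5, 0]
  [0, 0, 5]
(up to reordering of blocks).

Per-block formulas:
  For a 2×2 Jordan block J_2(5): exp(t · J_2(5)) = e^(5t)·(I + t·N), where N is the 2×2 nilpotent shift.
  For a 1×1 block at λ = 5: exp(t · [5]) = [e^(5t)].

After assembling e^{tJ} and conjugating by P, we get:

e^{tA} =
  [4*t*exp(5*t) + exp(5*t), 8*t*exp(5*t), 12*t*exp(5*t)]
  [t*exp(5*t), 2*t*exp(5*t) + exp(5*t), 3*t*exp(5*t)]
  [-2*t*exp(5*t), -4*t*exp(5*t), -6*t*exp(5*t) + exp(5*t)]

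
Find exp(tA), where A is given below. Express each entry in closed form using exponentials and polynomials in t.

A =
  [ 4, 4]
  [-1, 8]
e^{tA} =
  [-2*t*exp(6*t) + exp(6*t), 4*t*exp(6*t)]
  [-t*exp(6*t), 2*t*exp(6*t) + exp(6*t)]

Strategy: write A = P · J · P⁻¹ where J is a Jordan canonical form, so e^{tA} = P · e^{tJ} · P⁻¹, and e^{tJ} can be computed block-by-block.

A has Jordan form
J =
  [6, 1]
  [0, 6]
(up to reordering of blocks).

Per-block formulas:
  For a 2×2 Jordan block J_2(6): exp(t · J_2(6)) = e^(6t)·(I + t·N), where N is the 2×2 nilpotent shift.

After assembling e^{tJ} and conjugating by P, we get:

e^{tA} =
  [-2*t*exp(6*t) + exp(6*t), 4*t*exp(6*t)]
  [-t*exp(6*t), 2*t*exp(6*t) + exp(6*t)]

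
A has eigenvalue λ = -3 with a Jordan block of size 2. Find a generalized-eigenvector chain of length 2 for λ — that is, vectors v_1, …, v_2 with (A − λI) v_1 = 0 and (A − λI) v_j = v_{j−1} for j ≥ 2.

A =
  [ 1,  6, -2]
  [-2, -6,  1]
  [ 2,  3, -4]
A Jordan chain for λ = -3 of length 2:
v_1 = (4, -2, 2)ᵀ
v_2 = (1, 0, 0)ᵀ

Let N = A − (-3)·I. We want v_2 with N^2 v_2 = 0 but N^1 v_2 ≠ 0; then v_{j-1} := N · v_j for j = 2, …, 2.

Pick v_2 = (1, 0, 0)ᵀ.
Then v_1 = N · v_2 = (4, -2, 2)ᵀ.

Sanity check: (A − (-3)·I) v_1 = (0, 0, 0)ᵀ = 0. ✓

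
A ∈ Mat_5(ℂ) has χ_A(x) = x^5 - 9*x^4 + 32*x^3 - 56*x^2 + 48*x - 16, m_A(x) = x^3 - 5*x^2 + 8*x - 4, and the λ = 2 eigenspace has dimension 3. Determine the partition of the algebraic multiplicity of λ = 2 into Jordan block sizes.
Block sizes for λ = 2: [2, 1, 1]

Step 1 — from the characteristic polynomial, algebraic multiplicity of λ = 2 is 4. From dim ker(A − (2)·I) = 3, there are exactly 3 Jordan blocks for λ = 2.
Step 2 — from the minimal polynomial, the factor (x − 2)^2 tells us the largest block for λ = 2 has size 2.
Step 3 — with total size 4, 3 blocks, and largest block 2, the block sizes (in nonincreasing order) are [2, 1, 1].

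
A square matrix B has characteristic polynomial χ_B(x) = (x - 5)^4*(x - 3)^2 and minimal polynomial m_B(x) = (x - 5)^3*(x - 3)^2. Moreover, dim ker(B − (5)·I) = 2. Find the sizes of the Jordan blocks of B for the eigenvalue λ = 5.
Block sizes for λ = 5: [3, 1]

Step 1 — from the characteristic polynomial, algebraic multiplicity of λ = 5 is 4. From dim ker(B − (5)·I) = 2, there are exactly 2 Jordan blocks for λ = 5.
Step 2 — from the minimal polynomial, the factor (x − 5)^3 tells us the largest block for λ = 5 has size 3.
Step 3 — with total size 4, 2 blocks, and largest block 3, the block sizes (in nonincreasing order) are [3, 1].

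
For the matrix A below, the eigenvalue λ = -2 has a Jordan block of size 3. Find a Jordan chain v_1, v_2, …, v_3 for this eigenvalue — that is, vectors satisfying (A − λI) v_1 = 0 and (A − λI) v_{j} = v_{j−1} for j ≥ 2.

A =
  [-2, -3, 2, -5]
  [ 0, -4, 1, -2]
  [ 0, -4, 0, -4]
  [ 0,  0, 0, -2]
A Jordan chain for λ = -2 of length 3:
v_1 = (-2, 0, 0, 0)ᵀ
v_2 = (-3, -2, -4, 0)ᵀ
v_3 = (0, 1, 0, 0)ᵀ

Let N = A − (-2)·I. We want v_3 with N^3 v_3 = 0 but N^2 v_3 ≠ 0; then v_{j-1} := N · v_j for j = 3, …, 2.

Pick v_3 = (0, 1, 0, 0)ᵀ.
Then v_2 = N · v_3 = (-3, -2, -4, 0)ᵀ.
Then v_1 = N · v_2 = (-2, 0, 0, 0)ᵀ.

Sanity check: (A − (-2)·I) v_1 = (0, 0, 0, 0)ᵀ = 0. ✓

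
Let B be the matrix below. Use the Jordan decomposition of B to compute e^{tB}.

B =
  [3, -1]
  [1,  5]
e^{tB} =
  [-t*exp(4*t) + exp(4*t), -t*exp(4*t)]
  [t*exp(4*t), t*exp(4*t) + exp(4*t)]

Strategy: write B = P · J · P⁻¹ where J is a Jordan canonical form, so e^{tB} = P · e^{tJ} · P⁻¹, and e^{tJ} can be computed block-by-block.

B has Jordan form
J =
  [4, 1]
  [0, 4]
(up to reordering of blocks).

Per-block formulas:
  For a 2×2 Jordan block J_2(4): exp(t · J_2(4)) = e^(4t)·(I + t·N), where N is the 2×2 nilpotent shift.

After assembling e^{tJ} and conjugating by P, we get:

e^{tB} =
  [-t*exp(4*t) + exp(4*t), -t*exp(4*t)]
  [t*exp(4*t), t*exp(4*t) + exp(4*t)]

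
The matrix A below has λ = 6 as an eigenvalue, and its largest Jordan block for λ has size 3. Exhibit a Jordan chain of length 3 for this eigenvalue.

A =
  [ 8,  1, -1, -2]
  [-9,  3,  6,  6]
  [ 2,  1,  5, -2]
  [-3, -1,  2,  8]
A Jordan chain for λ = 6 of length 3:
v_1 = (-1, 3, -1, 1)ᵀ
v_2 = (2, -9, 2, -3)ᵀ
v_3 = (1, 0, 0, 0)ᵀ

Let N = A − (6)·I. We want v_3 with N^3 v_3 = 0 but N^2 v_3 ≠ 0; then v_{j-1} := N · v_j for j = 3, …, 2.

Pick v_3 = (1, 0, 0, 0)ᵀ.
Then v_2 = N · v_3 = (2, -9, 2, -3)ᵀ.
Then v_1 = N · v_2 = (-1, 3, -1, 1)ᵀ.

Sanity check: (A − (6)·I) v_1 = (0, 0, 0, 0)ᵀ = 0. ✓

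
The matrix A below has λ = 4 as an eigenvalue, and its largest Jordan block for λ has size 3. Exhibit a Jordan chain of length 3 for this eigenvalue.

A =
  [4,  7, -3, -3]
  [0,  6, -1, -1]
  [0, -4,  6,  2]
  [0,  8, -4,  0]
A Jordan chain for λ = 4 of length 3:
v_1 = (2, 0, 0, 0)ᵀ
v_2 = (7, 2, -4, 8)ᵀ
v_3 = (0, 1, 0, 0)ᵀ

Let N = A − (4)·I. We want v_3 with N^3 v_3 = 0 but N^2 v_3 ≠ 0; then v_{j-1} := N · v_j for j = 3, …, 2.

Pick v_3 = (0, 1, 0, 0)ᵀ.
Then v_2 = N · v_3 = (7, 2, -4, 8)ᵀ.
Then v_1 = N · v_2 = (2, 0, 0, 0)ᵀ.

Sanity check: (A − (4)·I) v_1 = (0, 0, 0, 0)ᵀ = 0. ✓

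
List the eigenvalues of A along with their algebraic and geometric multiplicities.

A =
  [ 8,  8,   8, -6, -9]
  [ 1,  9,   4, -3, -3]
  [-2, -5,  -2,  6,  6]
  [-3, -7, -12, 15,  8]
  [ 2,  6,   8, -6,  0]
λ = 6: alg = 5, geom = 2

Step 1 — factor the characteristic polynomial to read off the algebraic multiplicities:
  χ_A(x) = (x - 6)^5

Step 2 — compute geometric multiplicities via the rank-nullity identity g(λ) = n − rank(A − λI):
  rank(A − (6)·I) = 3, so dim ker(A − (6)·I) = n − 3 = 2

Summary:
  λ = 6: algebraic multiplicity = 5, geometric multiplicity = 2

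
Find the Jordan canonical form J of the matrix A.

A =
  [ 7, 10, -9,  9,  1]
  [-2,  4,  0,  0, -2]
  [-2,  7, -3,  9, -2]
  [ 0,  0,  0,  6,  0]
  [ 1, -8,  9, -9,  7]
J_1(-3) ⊕ J_2(6) ⊕ J_1(6) ⊕ J_1(6)

The characteristic polynomial is
  det(x·I − A) = x^5 - 21*x^4 + 144*x^3 - 216*x^2 - 1296*x + 3888 = (x - 6)^4*(x + 3)

Eigenvalues and multiplicities (the geometric multiplicity of λ is n − rank(A − λI), which equals the number of Jordan blocks for λ):
  λ = -3: algebraic multiplicity = 1, geometric multiplicity = 1
  λ = 6: algebraic multiplicity = 4, geometric multiplicity = 3

Determining the block sizes for each eigenvalue:
  λ = -3: one block (gm = 1), so the single block has size am = 1 → block sizes [1]
  λ = 6: 3 blocks summing to 4 forces exactly one block of size 2 and the rest size 1 → block sizes [2, 1, 1]

Assembling the blocks gives a Jordan form
J =
  [-3, 0, 0, 0, 0]
  [ 0, 6, 1, 0, 0]
  [ 0, 0, 6, 0, 0]
  [ 0, 0, 0, 6, 0]
  [ 0, 0, 0, 0, 6]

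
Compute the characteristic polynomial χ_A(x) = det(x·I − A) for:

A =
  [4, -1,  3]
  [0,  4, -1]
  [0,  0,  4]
x^3 - 12*x^2 + 48*x - 64

Expanding det(x·I − A) (e.g. by cofactor expansion or by noting that A is similar to its Jordan form J, which has the same characteristic polynomial as A) gives
  χ_A(x) = x^3 - 12*x^2 + 48*x - 64
which factors as (x - 4)^3. The eigenvalues (with algebraic multiplicities) are λ = 4 with multiplicity 3.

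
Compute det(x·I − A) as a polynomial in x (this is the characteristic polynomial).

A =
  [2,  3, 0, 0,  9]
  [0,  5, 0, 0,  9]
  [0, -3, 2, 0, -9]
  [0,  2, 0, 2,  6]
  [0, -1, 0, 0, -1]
x^5 - 10*x^4 + 40*x^3 - 80*x^2 + 80*x - 32

Expanding det(x·I − A) (e.g. by cofactor expansion or by noting that A is similar to its Jordan form J, which has the same characteristic polynomial as A) gives
  χ_A(x) = x^5 - 10*x^4 + 40*x^3 - 80*x^2 + 80*x - 32
which factors as (x - 2)^5. The eigenvalues (with algebraic multiplicities) are λ = 2 with multiplicity 5.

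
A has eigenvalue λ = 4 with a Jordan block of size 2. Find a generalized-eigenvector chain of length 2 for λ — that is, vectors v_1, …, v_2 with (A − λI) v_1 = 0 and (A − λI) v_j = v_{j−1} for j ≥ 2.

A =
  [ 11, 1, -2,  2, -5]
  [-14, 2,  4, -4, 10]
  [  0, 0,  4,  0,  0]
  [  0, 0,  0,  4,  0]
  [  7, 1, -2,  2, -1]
A Jordan chain for λ = 4 of length 2:
v_1 = (7, -14, 0, 0, 7)ᵀ
v_2 = (1, 0, 0, 0, 0)ᵀ

Let N = A − (4)·I. We want v_2 with N^2 v_2 = 0 but N^1 v_2 ≠ 0; then v_{j-1} := N · v_j for j = 2, …, 2.

Pick v_2 = (1, 0, 0, 0, 0)ᵀ.
Then v_1 = N · v_2 = (7, -14, 0, 0, 7)ᵀ.

Sanity check: (A − (4)·I) v_1 = (0, 0, 0, 0, 0)ᵀ = 0. ✓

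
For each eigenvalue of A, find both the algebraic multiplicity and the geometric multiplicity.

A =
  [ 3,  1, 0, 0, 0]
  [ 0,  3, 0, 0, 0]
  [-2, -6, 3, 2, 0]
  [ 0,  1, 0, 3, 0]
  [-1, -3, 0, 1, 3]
λ = 3: alg = 5, geom = 3

Step 1 — factor the characteristic polynomial to read off the algebraic multiplicities:
  χ_A(x) = (x - 3)^5

Step 2 — compute geometric multiplicities via the rank-nullity identity g(λ) = n − rank(A − λI):
  rank(A − (3)·I) = 2, so dim ker(A − (3)·I) = n − 2 = 3

Summary:
  λ = 3: algebraic multiplicity = 5, geometric multiplicity = 3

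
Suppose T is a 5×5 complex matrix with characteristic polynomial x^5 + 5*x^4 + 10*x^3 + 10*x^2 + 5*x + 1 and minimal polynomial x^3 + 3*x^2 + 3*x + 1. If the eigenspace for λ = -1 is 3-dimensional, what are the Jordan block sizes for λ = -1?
Block sizes for λ = -1: [3, 1, 1]

Step 1 — from the characteristic polynomial, algebraic multiplicity of λ = -1 is 5. From dim ker(T − (-1)·I) = 3, there are exactly 3 Jordan blocks for λ = -1.
Step 2 — from the minimal polynomial, the factor (x + 1)^3 tells us the largest block for λ = -1 has size 3.
Step 3 — with total size 5, 3 blocks, and largest block 3, the block sizes (in nonincreasing order) are [3, 1, 1].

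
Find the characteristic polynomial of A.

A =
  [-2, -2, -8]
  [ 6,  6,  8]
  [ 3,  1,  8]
x^3 - 12*x^2 + 48*x - 64

Expanding det(x·I − A) (e.g. by cofactor expansion or by noting that A is similar to its Jordan form J, which has the same characteristic polynomial as A) gives
  χ_A(x) = x^3 - 12*x^2 + 48*x - 64
which factors as (x - 4)^3. The eigenvalues (with algebraic multiplicities) are λ = 4 with multiplicity 3.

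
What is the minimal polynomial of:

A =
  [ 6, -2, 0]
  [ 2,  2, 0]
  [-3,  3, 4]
x^2 - 8*x + 16

The characteristic polynomial is χ_A(x) = (x - 4)^3, so the eigenvalues are known. The minimal polynomial is
  m_A(x) = Π_λ (x − λ)^{k_λ}
where k_λ is the size of the *largest* Jordan block for λ (equivalently, the smallest k with (A − λI)^k v = 0 for every generalised eigenvector v of λ).

  λ = 4: largest Jordan block has size 2, contributing (x − 4)^2

So m_A(x) = (x - 4)^2 = x^2 - 8*x + 16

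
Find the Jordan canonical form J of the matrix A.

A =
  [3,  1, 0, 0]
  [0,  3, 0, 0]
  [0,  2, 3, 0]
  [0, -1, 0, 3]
J_2(3) ⊕ J_1(3) ⊕ J_1(3)

The characteristic polynomial is
  det(x·I − A) = x^4 - 12*x^3 + 54*x^2 - 108*x + 81 = (x - 3)^4

Eigenvalues and multiplicities (the geometric multiplicity of λ is n − rank(A − λI), which equals the number of Jordan blocks for λ):
  λ = 3: algebraic multiplicity = 4, geometric multiplicity = 3

Determining the block sizes for each eigenvalue:
  λ = 3: 3 blocks summing to 4 forces exactly one block of size 2 and the rest size 1 → block sizes [2, 1, 1]

Assembling the blocks gives a Jordan form
J =
  [3, 1, 0, 0]
  [0, 3, 0, 0]
  [0, 0, 3, 0]
  [0, 0, 0, 3]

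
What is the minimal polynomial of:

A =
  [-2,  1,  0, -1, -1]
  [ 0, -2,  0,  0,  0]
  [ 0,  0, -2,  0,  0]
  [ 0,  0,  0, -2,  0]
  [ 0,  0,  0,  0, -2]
x^2 + 4*x + 4

The characteristic polynomial is χ_A(x) = (x + 2)^5, so the eigenvalues are known. The minimal polynomial is
  m_A(x) = Π_λ (x − λ)^{k_λ}
where k_λ is the size of the *largest* Jordan block for λ (equivalently, the smallest k with (A − λI)^k v = 0 for every generalised eigenvector v of λ).

  λ = -2: largest Jordan block has size 2, contributing (x + 2)^2

So m_A(x) = (x + 2)^2 = x^2 + 4*x + 4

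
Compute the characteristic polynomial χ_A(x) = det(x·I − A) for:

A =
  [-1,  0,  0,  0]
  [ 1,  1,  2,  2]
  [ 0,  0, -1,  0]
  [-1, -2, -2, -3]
x^4 + 4*x^3 + 6*x^2 + 4*x + 1

Expanding det(x·I − A) (e.g. by cofactor expansion or by noting that A is similar to its Jordan form J, which has the same characteristic polynomial as A) gives
  χ_A(x) = x^4 + 4*x^3 + 6*x^2 + 4*x + 1
which factors as (x + 1)^4. The eigenvalues (with algebraic multiplicities) are λ = -1 with multiplicity 4.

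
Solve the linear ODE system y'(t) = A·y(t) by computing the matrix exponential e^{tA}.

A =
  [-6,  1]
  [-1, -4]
e^{tA} =
  [-t*exp(-5*t) + exp(-5*t), t*exp(-5*t)]
  [-t*exp(-5*t), t*exp(-5*t) + exp(-5*t)]

Strategy: write A = P · J · P⁻¹ where J is a Jordan canonical form, so e^{tA} = P · e^{tJ} · P⁻¹, and e^{tJ} can be computed block-by-block.

A has Jordan form
J =
  [-5,  1]
  [ 0, -5]
(up to reordering of blocks).

Per-block formulas:
  For a 2×2 Jordan block J_2(-5): exp(t · J_2(-5)) = e^(-5t)·(I + t·N), where N is the 2×2 nilpotent shift.

After assembling e^{tJ} and conjugating by P, we get:

e^{tA} =
  [-t*exp(-5*t) + exp(-5*t), t*exp(-5*t)]
  [-t*exp(-5*t), t*exp(-5*t) + exp(-5*t)]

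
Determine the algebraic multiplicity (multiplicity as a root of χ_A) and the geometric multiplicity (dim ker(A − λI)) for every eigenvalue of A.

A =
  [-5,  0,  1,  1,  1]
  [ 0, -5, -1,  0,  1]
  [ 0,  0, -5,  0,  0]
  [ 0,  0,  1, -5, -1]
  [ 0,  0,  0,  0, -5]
λ = -5: alg = 5, geom = 3

Step 1 — factor the characteristic polynomial to read off the algebraic multiplicities:
  χ_A(x) = (x + 5)^5

Step 2 — compute geometric multiplicities via the rank-nullity identity g(λ) = n − rank(A − λI):
  rank(A − (-5)·I) = 2, so dim ker(A − (-5)·I) = n − 2 = 3

Summary:
  λ = -5: algebraic multiplicity = 5, geometric multiplicity = 3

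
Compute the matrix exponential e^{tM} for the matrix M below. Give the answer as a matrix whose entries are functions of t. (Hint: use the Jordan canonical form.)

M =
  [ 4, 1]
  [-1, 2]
e^{tM} =
  [t*exp(3*t) + exp(3*t), t*exp(3*t)]
  [-t*exp(3*t), -t*exp(3*t) + exp(3*t)]

Strategy: write M = P · J · P⁻¹ where J is a Jordan canonical form, so e^{tM} = P · e^{tJ} · P⁻¹, and e^{tJ} can be computed block-by-block.

M has Jordan form
J =
  [3, 1]
  [0, 3]
(up to reordering of blocks).

Per-block formulas:
  For a 2×2 Jordan block J_2(3): exp(t · J_2(3)) = e^(3t)·(I + t·N), where N is the 2×2 nilpotent shift.

After assembling e^{tJ} and conjugating by P, we get:

e^{tM} =
  [t*exp(3*t) + exp(3*t), t*exp(3*t)]
  [-t*exp(3*t), -t*exp(3*t) + exp(3*t)]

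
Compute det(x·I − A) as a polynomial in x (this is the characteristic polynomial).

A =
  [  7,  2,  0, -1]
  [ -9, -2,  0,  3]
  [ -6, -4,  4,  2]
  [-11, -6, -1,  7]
x^4 - 16*x^3 + 96*x^2 - 256*x + 256

Expanding det(x·I − A) (e.g. by cofactor expansion or by noting that A is similar to its Jordan form J, which has the same characteristic polynomial as A) gives
  χ_A(x) = x^4 - 16*x^3 + 96*x^2 - 256*x + 256
which factors as (x - 4)^4. The eigenvalues (with algebraic multiplicities) are λ = 4 with multiplicity 4.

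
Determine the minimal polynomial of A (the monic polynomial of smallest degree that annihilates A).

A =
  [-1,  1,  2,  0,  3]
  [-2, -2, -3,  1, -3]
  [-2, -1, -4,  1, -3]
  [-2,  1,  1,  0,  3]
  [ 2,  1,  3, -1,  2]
x^2 + 2*x + 1

The characteristic polynomial is χ_A(x) = (x + 1)^5, so the eigenvalues are known. The minimal polynomial is
  m_A(x) = Π_λ (x − λ)^{k_λ}
where k_λ is the size of the *largest* Jordan block for λ (equivalently, the smallest k with (A − λI)^k v = 0 for every generalised eigenvector v of λ).

  λ = -1: largest Jordan block has size 2, contributing (x + 1)^2

So m_A(x) = (x + 1)^2 = x^2 + 2*x + 1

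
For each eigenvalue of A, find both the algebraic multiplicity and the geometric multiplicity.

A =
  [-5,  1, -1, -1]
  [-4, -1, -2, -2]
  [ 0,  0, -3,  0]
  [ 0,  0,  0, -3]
λ = -3: alg = 4, geom = 3

Step 1 — factor the characteristic polynomial to read off the algebraic multiplicities:
  χ_A(x) = (x + 3)^4

Step 2 — compute geometric multiplicities via the rank-nullity identity g(λ) = n − rank(A − λI):
  rank(A − (-3)·I) = 1, so dim ker(A − (-3)·I) = n − 1 = 3

Summary:
  λ = -3: algebraic multiplicity = 4, geometric multiplicity = 3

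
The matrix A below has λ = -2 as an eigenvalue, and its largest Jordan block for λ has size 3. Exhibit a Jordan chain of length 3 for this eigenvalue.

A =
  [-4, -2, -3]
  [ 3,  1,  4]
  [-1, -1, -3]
A Jordan chain for λ = -2 of length 3:
v_1 = (1, -1, 0)ᵀ
v_2 = (-2, 3, -1)ᵀ
v_3 = (1, 0, 0)ᵀ

Let N = A − (-2)·I. We want v_3 with N^3 v_3 = 0 but N^2 v_3 ≠ 0; then v_{j-1} := N · v_j for j = 3, …, 2.

Pick v_3 = (1, 0, 0)ᵀ.
Then v_2 = N · v_3 = (-2, 3, -1)ᵀ.
Then v_1 = N · v_2 = (1, -1, 0)ᵀ.

Sanity check: (A − (-2)·I) v_1 = (0, 0, 0)ᵀ = 0. ✓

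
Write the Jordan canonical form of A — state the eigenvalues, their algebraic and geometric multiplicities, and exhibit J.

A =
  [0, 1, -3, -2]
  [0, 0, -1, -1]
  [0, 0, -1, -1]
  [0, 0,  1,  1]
J_2(0) ⊕ J_2(0)

The characteristic polynomial is
  det(x·I − A) = x^4

Eigenvalues and multiplicities (the geometric multiplicity of λ is n − rank(A − λI), which equals the number of Jordan blocks for λ):
  λ = 0: algebraic multiplicity = 4, geometric multiplicity = 2

Determining the block sizes for each eigenvalue:
  λ = 0: with am = 4 and gm = 2, the partition is not yet determined (e.g. several partitions of 4 into 2 parts exist). Let N = A − (0)·I. Computing rank(N^1) = 2, rank(N^2) = 0; the number of blocks of size ≥ j is rank(N^{j−1}) − rank(N^j), giving [2, 2]. So we have 2 block(s) of size 2 → block sizes [2, 2]

Assembling the blocks gives a Jordan form
J =
  [0, 1, 0, 0]
  [0, 0, 0, 0]
  [0, 0, 0, 1]
  [0, 0, 0, 0]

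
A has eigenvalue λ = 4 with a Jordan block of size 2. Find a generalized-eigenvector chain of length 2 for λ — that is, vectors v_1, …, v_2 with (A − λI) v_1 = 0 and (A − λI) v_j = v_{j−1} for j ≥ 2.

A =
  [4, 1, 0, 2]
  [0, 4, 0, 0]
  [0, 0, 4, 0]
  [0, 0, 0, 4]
A Jordan chain for λ = 4 of length 2:
v_1 = (1, 0, 0, 0)ᵀ
v_2 = (0, 1, 0, 0)ᵀ

Let N = A − (4)·I. We want v_2 with N^2 v_2 = 0 but N^1 v_2 ≠ 0; then v_{j-1} := N · v_j for j = 2, …, 2.

Pick v_2 = (0, 1, 0, 0)ᵀ.
Then v_1 = N · v_2 = (1, 0, 0, 0)ᵀ.

Sanity check: (A − (4)·I) v_1 = (0, 0, 0, 0)ᵀ = 0. ✓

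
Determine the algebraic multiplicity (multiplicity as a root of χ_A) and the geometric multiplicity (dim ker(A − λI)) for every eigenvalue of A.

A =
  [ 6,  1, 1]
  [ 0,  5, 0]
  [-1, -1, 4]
λ = 5: alg = 3, geom = 2

Step 1 — factor the characteristic polynomial to read off the algebraic multiplicities:
  χ_A(x) = (x - 5)^3

Step 2 — compute geometric multiplicities via the rank-nullity identity g(λ) = n − rank(A − λI):
  rank(A − (5)·I) = 1, so dim ker(A − (5)·I) = n − 1 = 2

Summary:
  λ = 5: algebraic multiplicity = 3, geometric multiplicity = 2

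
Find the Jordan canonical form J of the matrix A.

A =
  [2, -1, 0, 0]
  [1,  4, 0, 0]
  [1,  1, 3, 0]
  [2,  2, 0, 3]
J_2(3) ⊕ J_1(3) ⊕ J_1(3)

The characteristic polynomial is
  det(x·I − A) = x^4 - 12*x^3 + 54*x^2 - 108*x + 81 = (x - 3)^4

Eigenvalues and multiplicities (the geometric multiplicity of λ is n − rank(A − λI), which equals the number of Jordan blocks for λ):
  λ = 3: algebraic multiplicity = 4, geometric multiplicity = 3

Determining the block sizes for each eigenvalue:
  λ = 3: 3 blocks summing to 4 forces exactly one block of size 2 and the rest size 1 → block sizes [2, 1, 1]

Assembling the blocks gives a Jordan form
J =
  [3, 1, 0, 0]
  [0, 3, 0, 0]
  [0, 0, 3, 0]
  [0, 0, 0, 3]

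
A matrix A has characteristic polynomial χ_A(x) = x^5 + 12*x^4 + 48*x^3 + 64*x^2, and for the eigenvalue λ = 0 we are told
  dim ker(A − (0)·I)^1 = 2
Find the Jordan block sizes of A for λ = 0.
Block sizes for λ = 0: [1, 1]

From the dimensions of kernels of powers, the number of Jordan blocks of size at least j is d_j − d_{j−1} where d_j = dim ker(N^j) (with d_0 = 0). Computing the differences gives [2].
The number of blocks of size exactly k is (#blocks of size ≥ k) − (#blocks of size ≥ k + 1), so the partition is: 2 block(s) of size 1.
In nonincreasing order the block sizes are [1, 1].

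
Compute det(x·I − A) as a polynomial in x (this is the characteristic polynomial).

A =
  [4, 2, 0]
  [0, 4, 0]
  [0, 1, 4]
x^3 - 12*x^2 + 48*x - 64

Expanding det(x·I − A) (e.g. by cofactor expansion or by noting that A is similar to its Jordan form J, which has the same characteristic polynomial as A) gives
  χ_A(x) = x^3 - 12*x^2 + 48*x - 64
which factors as (x - 4)^3. The eigenvalues (with algebraic multiplicities) are λ = 4 with multiplicity 3.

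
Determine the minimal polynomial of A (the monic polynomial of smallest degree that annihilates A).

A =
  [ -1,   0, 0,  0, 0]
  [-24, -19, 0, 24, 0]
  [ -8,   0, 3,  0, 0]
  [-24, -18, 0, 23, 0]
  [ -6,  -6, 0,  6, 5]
x^3 - 7*x^2 + 7*x + 15

The characteristic polynomial is χ_A(x) = (x - 5)^2*(x - 3)*(x + 1)^2, so the eigenvalues are known. The minimal polynomial is
  m_A(x) = Π_λ (x − λ)^{k_λ}
where k_λ is the size of the *largest* Jordan block for λ (equivalently, the smallest k with (A − λI)^k v = 0 for every generalised eigenvector v of λ).

  λ = -1: largest Jordan block has size 1, contributing (x + 1)
  λ = 3: largest Jordan block has size 1, contributing (x − 3)
  λ = 5: largest Jordan block has size 1, contributing (x − 5)

So m_A(x) = (x - 5)*(x - 3)*(x + 1) = x^3 - 7*x^2 + 7*x + 15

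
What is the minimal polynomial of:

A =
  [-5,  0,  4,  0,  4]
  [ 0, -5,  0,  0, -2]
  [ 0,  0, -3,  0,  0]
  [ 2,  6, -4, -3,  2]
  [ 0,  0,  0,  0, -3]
x^2 + 8*x + 15

The characteristic polynomial is χ_A(x) = (x + 3)^3*(x + 5)^2, so the eigenvalues are known. The minimal polynomial is
  m_A(x) = Π_λ (x − λ)^{k_λ}
where k_λ is the size of the *largest* Jordan block for λ (equivalently, the smallest k with (A − λI)^k v = 0 for every generalised eigenvector v of λ).

  λ = -5: largest Jordan block has size 1, contributing (x + 5)
  λ = -3: largest Jordan block has size 1, contributing (x + 3)

So m_A(x) = (x + 3)*(x + 5) = x^2 + 8*x + 15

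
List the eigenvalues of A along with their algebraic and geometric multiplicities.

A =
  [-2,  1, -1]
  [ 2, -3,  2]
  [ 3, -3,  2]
λ = -1: alg = 3, geom = 2

Step 1 — factor the characteristic polynomial to read off the algebraic multiplicities:
  χ_A(x) = (x + 1)^3

Step 2 — compute geometric multiplicities via the rank-nullity identity g(λ) = n − rank(A − λI):
  rank(A − (-1)·I) = 1, so dim ker(A − (-1)·I) = n − 1 = 2

Summary:
  λ = -1: algebraic multiplicity = 3, geometric multiplicity = 2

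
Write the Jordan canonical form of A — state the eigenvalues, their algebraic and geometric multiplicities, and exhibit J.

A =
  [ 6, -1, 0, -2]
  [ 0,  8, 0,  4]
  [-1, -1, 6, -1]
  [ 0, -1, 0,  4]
J_2(6) ⊕ J_2(6)

The characteristic polynomial is
  det(x·I − A) = x^4 - 24*x^3 + 216*x^2 - 864*x + 1296 = (x - 6)^4

Eigenvalues and multiplicities (the geometric multiplicity of λ is n − rank(A − λI), which equals the number of Jordan blocks for λ):
  λ = 6: algebraic multiplicity = 4, geometric multiplicity = 2

Determining the block sizes for each eigenvalue:
  λ = 6: with am = 4 and gm = 2, the partition is not yet determined (e.g. several partitions of 4 into 2 parts exist). Let N = A − (6)·I. Computing rank(N^1) = 2, rank(N^2) = 0; the number of blocks of size ≥ j is rank(N^{j−1}) − rank(N^j), giving [2, 2]. So we have 2 block(s) of size 2 → block sizes [2, 2]

Assembling the blocks gives a Jordan form
J =
  [6, 1, 0, 0]
  [0, 6, 0, 0]
  [0, 0, 6, 1]
  [0, 0, 0, 6]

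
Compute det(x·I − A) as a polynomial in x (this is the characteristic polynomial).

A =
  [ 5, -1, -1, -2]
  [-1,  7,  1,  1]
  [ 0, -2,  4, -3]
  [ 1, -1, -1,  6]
x^4 - 22*x^3 + 180*x^2 - 648*x + 864

Expanding det(x·I − A) (e.g. by cofactor expansion or by noting that A is similar to its Jordan form J, which has the same characteristic polynomial as A) gives
  χ_A(x) = x^4 - 22*x^3 + 180*x^2 - 648*x + 864
which factors as (x - 6)^3*(x - 4). The eigenvalues (with algebraic multiplicities) are λ = 4 with multiplicity 1, λ = 6 with multiplicity 3.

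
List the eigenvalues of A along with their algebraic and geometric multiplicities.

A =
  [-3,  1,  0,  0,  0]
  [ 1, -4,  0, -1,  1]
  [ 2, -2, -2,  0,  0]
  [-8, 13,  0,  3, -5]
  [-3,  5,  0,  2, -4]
λ = -2: alg = 5, geom = 3

Step 1 — factor the characteristic polynomial to read off the algebraic multiplicities:
  χ_A(x) = (x + 2)^5

Step 2 — compute geometric multiplicities via the rank-nullity identity g(λ) = n − rank(A − λI):
  rank(A − (-2)·I) = 2, so dim ker(A − (-2)·I) = n − 2 = 3

Summary:
  λ = -2: algebraic multiplicity = 5, geometric multiplicity = 3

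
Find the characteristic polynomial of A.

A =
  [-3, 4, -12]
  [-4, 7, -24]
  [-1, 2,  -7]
x^3 + 3*x^2 + 3*x + 1

Expanding det(x·I − A) (e.g. by cofactor expansion or by noting that A is similar to its Jordan form J, which has the same characteristic polynomial as A) gives
  χ_A(x) = x^3 + 3*x^2 + 3*x + 1
which factors as (x + 1)^3. The eigenvalues (with algebraic multiplicities) are λ = -1 with multiplicity 3.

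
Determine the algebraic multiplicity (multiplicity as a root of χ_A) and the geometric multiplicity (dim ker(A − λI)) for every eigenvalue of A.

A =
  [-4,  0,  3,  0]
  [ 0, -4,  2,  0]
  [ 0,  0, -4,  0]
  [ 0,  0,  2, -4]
λ = -4: alg = 4, geom = 3

Step 1 — factor the characteristic polynomial to read off the algebraic multiplicities:
  χ_A(x) = (x + 4)^4

Step 2 — compute geometric multiplicities via the rank-nullity identity g(λ) = n − rank(A − λI):
  rank(A − (-4)·I) = 1, so dim ker(A − (-4)·I) = n − 1 = 3

Summary:
  λ = -4: algebraic multiplicity = 4, geometric multiplicity = 3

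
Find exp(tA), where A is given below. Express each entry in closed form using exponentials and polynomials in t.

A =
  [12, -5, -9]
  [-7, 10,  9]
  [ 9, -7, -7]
e^{tA} =
  [3*t^2*exp(5*t)/2 + 7*t*exp(5*t) + exp(5*t), 3*t^2*exp(5*t)/2 - 5*t*exp(5*t), -9*t*exp(5*t)]
  [-3*t^2*exp(5*t)/2 - 7*t*exp(5*t), -3*t^2*exp(5*t)/2 + 5*t*exp(5*t) + exp(5*t), 9*t*exp(5*t)]
  [2*t^2*exp(5*t) + 9*t*exp(5*t), 2*t^2*exp(5*t) - 7*t*exp(5*t), -12*t*exp(5*t) + exp(5*t)]

Strategy: write A = P · J · P⁻¹ where J is a Jordan canonical form, so e^{tA} = P · e^{tJ} · P⁻¹, and e^{tJ} can be computed block-by-block.

A has Jordan form
J =
  [5, 1, 0]
  [0, 5, 1]
  [0, 0, 5]
(up to reordering of blocks).

Per-block formulas:
  For a 3×3 Jordan block J_3(5): exp(t · J_3(5)) = e^(5t)·(I + t·N + (t^2/2)·N^2), where N is the 3×3 nilpotent shift.

After assembling e^{tJ} and conjugating by P, we get:

e^{tA} =
  [3*t^2*exp(5*t)/2 + 7*t*exp(5*t) + exp(5*t), 3*t^2*exp(5*t)/2 - 5*t*exp(5*t), -9*t*exp(5*t)]
  [-3*t^2*exp(5*t)/2 - 7*t*exp(5*t), -3*t^2*exp(5*t)/2 + 5*t*exp(5*t) + exp(5*t), 9*t*exp(5*t)]
  [2*t^2*exp(5*t) + 9*t*exp(5*t), 2*t^2*exp(5*t) - 7*t*exp(5*t), -12*t*exp(5*t) + exp(5*t)]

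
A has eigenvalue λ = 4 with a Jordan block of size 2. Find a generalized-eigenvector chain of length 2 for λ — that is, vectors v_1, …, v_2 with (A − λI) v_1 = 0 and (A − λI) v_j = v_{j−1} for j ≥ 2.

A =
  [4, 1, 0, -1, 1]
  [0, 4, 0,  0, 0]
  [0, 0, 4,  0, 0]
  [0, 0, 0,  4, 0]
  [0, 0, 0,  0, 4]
A Jordan chain for λ = 4 of length 2:
v_1 = (1, 0, 0, 0, 0)ᵀ
v_2 = (0, 1, 0, 0, 0)ᵀ

Let N = A − (4)·I. We want v_2 with N^2 v_2 = 0 but N^1 v_2 ≠ 0; then v_{j-1} := N · v_j for j = 2, …, 2.

Pick v_2 = (0, 1, 0, 0, 0)ᵀ.
Then v_1 = N · v_2 = (1, 0, 0, 0, 0)ᵀ.

Sanity check: (A − (4)·I) v_1 = (0, 0, 0, 0, 0)ᵀ = 0. ✓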